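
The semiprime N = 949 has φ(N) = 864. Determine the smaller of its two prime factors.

φ(n) = (p−1)(q−1) = n − (p+q) + 1, so p + q = 949 − 864 + 1 = 86.
p and q are the roots of t² − 86t + 949 = 0.
Discriminant: 86² − 4·949 = 7396 − 3796 = 3600; √3600 = 60.
q = (86 − 60)/2 = 13, p = (86 + 60)/2 = 73.
Check: 13 · 73 = 949.

13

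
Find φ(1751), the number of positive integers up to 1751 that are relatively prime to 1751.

Factor: 1751 = 17 · 103.
φ(1751) = (17−1) · (103−1) = 16 · 102 = 1632.

1632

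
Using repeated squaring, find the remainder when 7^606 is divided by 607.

1

7^1 ≡ 7 (mod 607)
7^2 ≡ 7^2 = 49 ≡ 49 (mod 607)
7^4 ≡ 49^2 = 2401 ≡ 580 (mod 607)
7^8 ≡ 580^2 = 336400 ≡ 122 (mod 607)
7^16 ≡ 122^2 = 14884 ≡ 316 (mod 607)
7^32 ≡ 316^2 = 99856 ≡ 308 (mod 607)
7^64 ≡ 308^2 = 94864 ≡ 172 (mod 607)
7^128 ≡ 172^2 = 29584 ≡ 448 (mod 607)
7^256 ≡ 448^2 = 200704 ≡ 394 (mod 607)
7^512 ≡ 394^2 = 155236 ≡ 451 (mod 607)
606 = 512 + 64 + 16 + 8 + 4 + 2 in binary powers of 2.
So 7^606 ≡ 451 · 172 · 316 · 122 · 580 · 49 ≡ 1 (mod 607).
Since the result is 1, base 7 gives no evidence that 607 is composite.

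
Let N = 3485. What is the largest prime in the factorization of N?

3485 = 5 · 697
697 = 17 · 41
41 is prime.
So 3485 = 5 · 17 · 41; the largest prime factor is 41.

41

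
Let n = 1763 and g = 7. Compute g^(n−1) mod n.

7^1 ≡ 7 (mod 1763)
7^2 ≡ 7^2 = 49 ≡ 49 (mod 1763)
7^4 ≡ 49^2 = 2401 ≡ 638 (mod 1763)
7^8 ≡ 638^2 = 407044 ≡ 1554 (mod 1763)
7^16 ≡ 1554^2 = 2414916 ≡ 1369 (mod 1763)
7^32 ≡ 1369^2 = 1874161 ≡ 92 (mod 1763)
7^64 ≡ 92^2 = 8464 ≡ 1412 (mod 1763)
7^128 ≡ 1412^2 = 1993744 ≡ 1554 (mod 1763)
7^256 ≡ 1554^2 = 2414916 ≡ 1369 (mod 1763)
7^512 ≡ 1369^2 = 1874161 ≡ 92 (mod 1763)
7^1024 ≡ 92^2 = 8464 ≡ 1412 (mod 1763)
1762 = 1024 + 512 + 128 + 64 + 32 + 2 in binary powers of 2.
So 7^1762 ≡ 1412 · 92 · 1554 · 1412 · 92 · 49 ≡ 1197 (mod 1763).
Since 1197 ≠ 1, base 7 is a Fermat witness: 1763 is composite.

1197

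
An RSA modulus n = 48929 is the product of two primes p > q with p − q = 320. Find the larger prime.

433

Since p = q + 320, we have 48929 = q(q + 320), so q² + 320q − 48929 = 0.
Discriminant: 320² + 4·48929 = 102400 + 195716 = 298116; √298116 = 546.
q = (−320 + 546)/2 = 113, and p = q + 320 = 433.
Check: 113 · 433 = 48929.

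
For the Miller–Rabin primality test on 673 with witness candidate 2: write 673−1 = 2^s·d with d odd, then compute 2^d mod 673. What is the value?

673 − 1 = 672 = 2^5 · 21, so d = 21.
2^1 ≡ 2 (mod 673)
2^2 ≡ 2^2 = 4 ≡ 4 (mod 673)
2^4 ≡ 4^2 = 16 ≡ 16 (mod 673)
2^8 ≡ 16^2 = 256 ≡ 256 (mod 673)
2^16 ≡ 256^2 = 65536 ≡ 255 (mod 673)
21 = 16 + 4 + 1 in binary powers of 2.
So 2^21 ≡ 255 · 16 · 2 ≡ 84 (mod 673).
Squaring chain: 84 → 326 → 615 → 672 → 1; reaches −1, so base 2 does not prove 673 composite.

84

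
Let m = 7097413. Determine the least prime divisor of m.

83

7097413 is odd.
Digit sum 31, not divisible by 3.
Ends in 3: not divisible by 5.
7: 7097413 = 7·1013916 + 1
11: 7097413 = 11·645219 + 4
13: 7097413 = 13·545954 + 11
17: 7097413 = 17·417494 + 15
19: 7097413 = 19·373548 + 1
23: 7097413 = 23·308583 + 4
29: 7097413 = 29·244738 + 11
31: 7097413 = 31·228948 + 25
37: 7097413 = 37·191821 + 36
41: 7097413 = 41·173107 + 26
43: 7097413 = 43·165056 + 5
47: 7097413 = 47·151008 + 37
53: 7097413 = 53·133913 + 24
59: 7097413 = 59·120295 + 8
61: 7097413 = 61·116351 + 2
67: 7097413 = 67·105931 + 36
71: 7097413 = 71·99963 + 40
73: 7097413 = 73·97224 + 61
79: 7097413 = 79·89840 + 53
83: 7097413 = 83·85511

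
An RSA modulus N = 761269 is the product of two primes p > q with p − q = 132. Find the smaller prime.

Since p = q + 132, we have 761269 = q(q + 132), so q² + 132q − 761269 = 0.
Discriminant: 132² + 4·761269 = 17424 + 3045076 = 3062500; √3062500 = 1750.
q = (−132 + 1750)/2 = 809, and p = q + 132 = 941.
Check: 809 · 941 = 761269.

809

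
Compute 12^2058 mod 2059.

12^1 ≡ 12 (mod 2059)
12^2 ≡ 12^2 = 144 ≡ 144 (mod 2059)
12^4 ≡ 144^2 = 20736 ≡ 146 (mod 2059)
12^8 ≡ 146^2 = 21316 ≡ 726 (mod 2059)
12^16 ≡ 726^2 = 527076 ≡ 2031 (mod 2059)
12^32 ≡ 2031^2 = 4124961 ≡ 784 (mod 2059)
12^64 ≡ 784^2 = 614656 ≡ 1074 (mod 2059)
12^128 ≡ 1074^2 = 1153476 ≡ 436 (mod 2059)
12^256 ≡ 436^2 = 190096 ≡ 668 (mod 2059)
12^512 ≡ 668^2 = 446224 ≡ 1480 (mod 2059)
12^1024 ≡ 1480^2 = 2190400 ≡ 1683 (mod 2059)
12^2048 ≡ 1683^2 = 2832489 ≡ 1364 (mod 2059)
2058 = 2048 + 8 + 2 in binary powers of 2.
So 12^2058 ≡ 1364 · 726 · 144 ≡ 1971 (mod 2059).
Since 1971 ≠ 1, base 12 is a Fermat witness: 2059 is composite.

1971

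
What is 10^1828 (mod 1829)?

10^1 ≡ 10 (mod 1829)
10^2 ≡ 10^2 = 100 ≡ 100 (mod 1829)
10^4 ≡ 100^2 = 10000 ≡ 855 (mod 1829)
10^8 ≡ 855^2 = 731025 ≡ 1254 (mod 1829)
10^16 ≡ 1254^2 = 1572516 ≡ 1405 (mod 1829)
10^32 ≡ 1405^2 = 1974025 ≡ 534 (mod 1829)
10^64 ≡ 534^2 = 285156 ≡ 1661 (mod 1829)
10^128 ≡ 1661^2 = 2758921 ≡ 789 (mod 1829)
10^256 ≡ 789^2 = 622521 ≡ 661 (mod 1829)
10^512 ≡ 661^2 = 436921 ≡ 1619 (mod 1829)
10^1024 ≡ 1619^2 = 2621161 ≡ 204 (mod 1829)
1828 = 1024 + 512 + 256 + 32 + 4 in binary powers of 2.
So 10^1828 ≡ 204 · 1619 · 661 · 534 · 855 ≡ 226 (mod 1829).
Since 226 ≠ 1, base 10 is a Fermat witness: 1829 is composite.

226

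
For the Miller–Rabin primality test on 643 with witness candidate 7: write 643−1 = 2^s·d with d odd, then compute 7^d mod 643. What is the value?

643 − 1 = 642 = 2^1 · 321, so d = 321.
7^1 ≡ 7 (mod 643)
7^2 ≡ 7^2 = 49 ≡ 49 (mod 643)
7^4 ≡ 49^2 = 2401 ≡ 472 (mod 643)
7^8 ≡ 472^2 = 222784 ≡ 306 (mod 643)
7^16 ≡ 306^2 = 93636 ≡ 401 (mod 643)
7^32 ≡ 401^2 = 160801 ≡ 51 (mod 643)
7^64 ≡ 51^2 = 2601 ≡ 29 (mod 643)
7^128 ≡ 29^2 = 841 ≡ 198 (mod 643)
7^256 ≡ 198^2 = 39204 ≡ 624 (mod 643)
321 = 256 + 64 + 1 in binary powers of 2.
So 7^321 ≡ 624 · 29 · 7 ≡ 1 (mod 643).
Since 7^d ≡ 1 (mod 643), base 7 does not prove 643 composite.

1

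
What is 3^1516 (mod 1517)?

81

3^1 ≡ 3 (mod 1517)
3^2 ≡ 3^2 = 9 ≡ 9 (mod 1517)
3^4 ≡ 9^2 = 81 ≡ 81 (mod 1517)
3^8 ≡ 81^2 = 6561 ≡ 493 (mod 1517)
3^16 ≡ 493^2 = 243049 ≡ 329 (mod 1517)
3^32 ≡ 329^2 = 108241 ≡ 534 (mod 1517)
3^64 ≡ 534^2 = 285156 ≡ 1477 (mod 1517)
3^128 ≡ 1477^2 = 2181529 ≡ 83 (mod 1517)
3^256 ≡ 83^2 = 6889 ≡ 821 (mod 1517)
3^512 ≡ 821^2 = 674041 ≡ 493 (mod 1517)
3^1024 ≡ 493^2 = 243049 ≡ 329 (mod 1517)
1516 = 1024 + 256 + 128 + 64 + 32 + 8 + 4 in binary powers of 2.
So 3^1516 ≡ 329 · 821 · 83 · 1477 · 534 · 493 · 81 ≡ 81 (mod 1517).
Since 81 ≠ 1, base 3 is a Fermat witness: 1517 is composite.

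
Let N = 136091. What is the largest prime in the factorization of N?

136091 = 23 · 5917
5917 = 61 · 97
97 is prime.
So 136091 = 23 · 61 · 97; the largest prime factor is 97.

97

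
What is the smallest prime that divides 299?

13

299 is odd.
Digit sum 20, not divisible by 3.
Ends in 9: not divisible by 5.
7: 299 = 7·42 + 5
11: 299 = 11·27 + 2
13: 299 = 13·23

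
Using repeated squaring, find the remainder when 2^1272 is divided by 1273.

2^1 ≡ 2 (mod 1273)
2^2 ≡ 2^2 = 4 ≡ 4 (mod 1273)
2^4 ≡ 4^2 = 16 ≡ 16 (mod 1273)
2^8 ≡ 16^2 = 256 ≡ 256 (mod 1273)
2^16 ≡ 256^2 = 65536 ≡ 613 (mod 1273)
2^32 ≡ 613^2 = 375769 ≡ 234 (mod 1273)
2^64 ≡ 234^2 = 54756 ≡ 17 (mod 1273)
2^128 ≡ 17^2 = 289 ≡ 289 (mod 1273)
2^256 ≡ 289^2 = 83521 ≡ 776 (mod 1273)
2^512 ≡ 776^2 = 602176 ≡ 47 (mod 1273)
2^1024 ≡ 47^2 = 2209 ≡ 936 (mod 1273)
1272 = 1024 + 128 + 64 + 32 + 16 + 8 in binary powers of 2.
So 2^1272 ≡ 936 · 289 · 17 · 234 · 613 · 256 ≡ 1246 (mod 1273).
Since 1246 ≠ 1, base 2 is a Fermat witness: 1273 is composite.

1246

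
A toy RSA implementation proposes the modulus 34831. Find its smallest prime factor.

34831 is odd.
Digit sum 19, not divisible by 3.
Ends in 1: not divisible by 5.
7: 34831 = 7·4975 + 6
11: 34831 = 11·3166 + 5
13: 34831 = 13·2679 + 4
17: 34831 = 17·2048 + 15
19: 34831 = 19·1833 + 4
23: 34831 = 23·1514 + 9
29: 34831 = 29·1201 + 2
31: 34831 = 31·1123 + 18
37: 34831 = 37·941 + 14
41: 34831 = 41·849 + 22
43: 34831 = 43·810 + 1
47: 34831 = 47·741 + 4
53: 34831 = 53·657 + 10
59: 34831 = 59·590 + 21
61: 34831 = 61·571

61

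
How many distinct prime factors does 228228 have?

228228 = 2^2 · 57057
57057 = 3 · 19019
19019 = 7 · 2717
2717 = 11 · 247
247 = 13 · 19
228228 = 2^2 · 3 · 7 · 11 · 13 · 19, which has 6 distinct prime factors.

6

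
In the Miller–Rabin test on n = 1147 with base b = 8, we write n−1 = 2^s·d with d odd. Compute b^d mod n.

1147 − 1 = 1146 = 2^1 · 573, so d = 573.
8^1 ≡ 8 (mod 1147)
8^2 ≡ 8^2 = 64 ≡ 64 (mod 1147)
8^4 ≡ 64^2 = 4096 ≡ 655 (mod 1147)
8^8 ≡ 655^2 = 429025 ≡ 47 (mod 1147)
8^16 ≡ 47^2 = 2209 ≡ 1062 (mod 1147)
8^32 ≡ 1062^2 = 1127844 ≡ 343 (mod 1147)
8^64 ≡ 343^2 = 117649 ≡ 655 (mod 1147)
8^128 ≡ 655^2 = 429025 ≡ 47 (mod 1147)
8^256 ≡ 47^2 = 2209 ≡ 1062 (mod 1147)
8^512 ≡ 1062^2 = 1127844 ≡ 343 (mod 1147)
573 = 512 + 32 + 16 + 8 + 4 + 1 in binary powers of 2.
So 8^573 ≡ 343 · 343 · 1062 · 47 · 655 · 8 ≡ 450 (mod 1147).
Squaring chain: 450; never reaches −1, so base 8 is a Miller–Rabin witness that 1147 is composite.

450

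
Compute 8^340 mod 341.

8^1 ≡ 8 (mod 341)
8^2 ≡ 8^2 = 64 ≡ 64 (mod 341)
8^4 ≡ 64^2 = 4096 ≡ 4 (mod 341)
8^8 ≡ 4^2 = 16 ≡ 16 (mod 341)
8^16 ≡ 16^2 = 256 ≡ 256 (mod 341)
8^32 ≡ 256^2 = 65536 ≡ 64 (mod 341)
8^64 ≡ 64^2 = 4096 ≡ 4 (mod 341)
8^128 ≡ 4^2 = 16 ≡ 16 (mod 341)
8^256 ≡ 16^2 = 256 ≡ 256 (mod 341)
340 = 256 + 64 + 16 + 4 in binary powers of 2.
So 8^340 ≡ 256 · 4 · 256 · 4 ≡ 1 (mod 341).
Since the result is 1, base 8 gives no evidence that 341 is composite.

1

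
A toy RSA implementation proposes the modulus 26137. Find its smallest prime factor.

59

26137 is odd.
Digit sum 19, not divisible by 3.
Ends in 7: not divisible by 5.
7: 26137 = 7·3733 + 6
11: 26137 = 11·2376 + 1
13: 26137 = 13·2010 + 7
17: 26137 = 17·1537 + 8
19: 26137 = 19·1375 + 12
23: 26137 = 23·1136 + 9
29: 26137 = 29·901 + 8
31: 26137 = 31·843 + 4
37: 26137 = 37·706 + 15
41: 26137 = 41·637 + 20
43: 26137 = 43·607 + 36
47: 26137 = 47·556 + 5
53: 26137 = 53·493 + 8
59: 26137 = 59·443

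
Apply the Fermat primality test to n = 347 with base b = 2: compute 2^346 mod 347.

2^1 ≡ 2 (mod 347)
2^2 ≡ 2^2 = 4 ≡ 4 (mod 347)
2^4 ≡ 4^2 = 16 ≡ 16 (mod 347)
2^8 ≡ 16^2 = 256 ≡ 256 (mod 347)
2^16 ≡ 256^2 = 65536 ≡ 300 (mod 347)
2^32 ≡ 300^2 = 90000 ≡ 127 (mod 347)
2^64 ≡ 127^2 = 16129 ≡ 167 (mod 347)
2^128 ≡ 167^2 = 27889 ≡ 129 (mod 347)
2^256 ≡ 129^2 = 16641 ≡ 332 (mod 347)
346 = 256 + 64 + 16 + 8 + 2 in binary powers of 2.
So 2^346 ≡ 332 · 167 · 300 · 256 · 4 ≡ 1 (mod 347).
Since the result is 1, base 2 gives no evidence that 347 is composite.

1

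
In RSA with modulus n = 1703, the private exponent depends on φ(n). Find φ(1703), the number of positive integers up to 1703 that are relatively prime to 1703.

Factor: 1703 = 13 · 131.
φ(1703) = (13−1) · (131−1) = 12 · 130 = 1560.

1560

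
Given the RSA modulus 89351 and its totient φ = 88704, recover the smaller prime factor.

φ(n) = (p−1)(q−1) = n − (p+q) + 1, so p + q = 89351 − 88704 + 1 = 648.
p and q are the roots of t² − 648t + 89351 = 0.
Discriminant: 648² − 4·89351 = 419904 − 357404 = 62500; √62500 = 250.
q = (648 − 250)/2 = 199, p = (648 + 250)/2 = 449.
Check: 199 · 449 = 89351.

199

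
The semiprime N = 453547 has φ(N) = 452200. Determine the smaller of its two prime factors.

647

φ(n) = (p−1)(q−1) = n − (p+q) + 1, so p + q = 453547 − 452200 + 1 = 1348.
p and q are the roots of t² − 1348t + 453547 = 0.
Discriminant: 1348² − 4·453547 = 1817104 − 1814188 = 2916; √2916 = 54.
q = (1348 − 54)/2 = 647, p = (1348 + 54)/2 = 701.
Check: 647 · 701 = 453547.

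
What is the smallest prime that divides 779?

19

779 is odd.
Digit sum 23, not divisible by 3.
Ends in 9: not divisible by 5.
7: 779 = 7·111 + 2
11: 779 = 11·70 + 9
13: 779 = 13·59 + 12
17: 779 = 17·45 + 14
19: 779 = 19·41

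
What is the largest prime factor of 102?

17

102 = 2 · 51
51 = 3 · 17
17 is prime.
So 102 = 2 · 3 · 17; the largest prime factor is 17.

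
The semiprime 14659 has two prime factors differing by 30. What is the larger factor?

137

Since p = q + 30, we have 14659 = q(q + 30), so q² + 30q − 14659 = 0.
Discriminant: 30² + 4·14659 = 900 + 58636 = 59536; √59536 = 244.
q = (−30 + 244)/2 = 107, and p = q + 30 = 137.
Check: 107 · 137 = 14659.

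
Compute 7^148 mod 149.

7^1 ≡ 7 (mod 149)
7^2 ≡ 7^2 = 49 ≡ 49 (mod 149)
7^4 ≡ 49^2 = 2401 ≡ 17 (mod 149)
7^8 ≡ 17^2 = 289 ≡ 140 (mod 149)
7^16 ≡ 140^2 = 19600 ≡ 81 (mod 149)
7^32 ≡ 81^2 = 6561 ≡ 5 (mod 149)
7^64 ≡ 5^2 = 25 ≡ 25 (mod 149)
7^128 ≡ 25^2 = 625 ≡ 29 (mod 149)
148 = 128 + 16 + 4 in binary powers of 2.
So 7^148 ≡ 29 · 81 · 17 ≡ 1 (mod 149).
Since the result is 1, base 7 gives no evidence that 149 is composite.

1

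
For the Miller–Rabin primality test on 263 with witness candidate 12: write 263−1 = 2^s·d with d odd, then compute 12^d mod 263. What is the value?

263 − 1 = 262 = 2^1 · 131, so d = 131.
12^1 ≡ 12 (mod 263)
12^2 ≡ 12^2 = 144 ≡ 144 (mod 263)
12^4 ≡ 144^2 = 20736 ≡ 222 (mod 263)
12^8 ≡ 222^2 = 49284 ≡ 103 (mod 263)
12^16 ≡ 103^2 = 10609 ≡ 89 (mod 263)
12^32 ≡ 89^2 = 7921 ≡ 31 (mod 263)
12^64 ≡ 31^2 = 961 ≡ 172 (mod 263)
12^128 ≡ 172^2 = 29584 ≡ 128 (mod 263)
131 = 128 + 2 + 1 in binary powers of 2.
So 12^131 ≡ 128 · 144 · 12 ≡ 1 (mod 263).
Since 12^d ≡ 1 (mod 263), base 12 does not prove 263 composite.

1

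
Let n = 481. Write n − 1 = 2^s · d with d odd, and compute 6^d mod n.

481 − 1 = 480 = 2^5 · 15, so d = 15.
6^1 ≡ 6 (mod 481)
6^2 ≡ 6^2 = 36 ≡ 36 (mod 481)
6^4 ≡ 36^2 = 1296 ≡ 334 (mod 481)
6^8 ≡ 334^2 = 111556 ≡ 445 (mod 481)
15 = 8 + 4 + 2 + 1 in binary powers of 2.
So 6^15 ≡ 445 · 334 · 36 · 6 ≡ 216 (mod 481).
Squaring chain: 216 → 480 → 1 → 1 → 1; reaches −1, so base 6 does not prove 481 composite.

216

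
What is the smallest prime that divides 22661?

17

22661 is odd.
Digit sum 17, not divisible by 3.
Ends in 1: not divisible by 5.
7: 22661 = 7·3237 + 2
11: 22661 = 11·2060 + 1
13: 22661 = 13·1743 + 2
17: 22661 = 17·1333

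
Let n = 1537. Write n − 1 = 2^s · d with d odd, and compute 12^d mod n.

1537 − 1 = 1536 = 2^9 · 3, so d = 3.
12^1 ≡ 12 (mod 1537)
12^2 ≡ 12^2 = 144 ≡ 144 (mod 1537)
3 = 2 + 1 in binary powers of 2.
So 12^3 ≡ 144 · 12 ≡ 191 (mod 1537).
Squaring chain: 191 → 1130 → 1190 → 523 → 1480 → 175 → 1422 → 929 → 784; never reaches −1, so base 12 is a Miller–Rabin witness that 1537 is composite.

191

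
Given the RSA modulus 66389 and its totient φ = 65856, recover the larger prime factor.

337

φ(n) = (p−1)(q−1) = n − (p+q) + 1, so p + q = 66389 − 65856 + 1 = 534.
p and q are the roots of t² − 534t + 66389 = 0.
Discriminant: 534² − 4·66389 = 285156 − 265556 = 19600; √19600 = 140.
q = (534 − 140)/2 = 197, p = (534 + 140)/2 = 337.
Check: 197 · 337 = 66389.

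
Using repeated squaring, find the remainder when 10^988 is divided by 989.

10^1 ≡ 10 (mod 989)
10^2 ≡ 10^2 = 100 ≡ 100 (mod 989)
10^4 ≡ 100^2 = 10000 ≡ 110 (mod 989)
10^8 ≡ 110^2 = 12100 ≡ 232 (mod 989)
10^16 ≡ 232^2 = 53824 ≡ 418 (mod 989)
10^32 ≡ 418^2 = 174724 ≡ 660 (mod 989)
10^64 ≡ 660^2 = 435600 ≡ 440 (mod 989)
10^128 ≡ 440^2 = 193600 ≡ 745 (mod 989)
10^256 ≡ 745^2 = 555025 ≡ 196 (mod 989)
10^512 ≡ 196^2 = 38416 ≡ 834 (mod 989)
988 = 512 + 256 + 128 + 64 + 16 + 8 + 4 in binary powers of 2.
So 10^988 ≡ 834 · 196 · 745 · 440 · 418 · 232 · 110 ≡ 440 (mod 989).
Since 440 ≠ 1, base 10 is a Fermat witness: 989 is composite.

440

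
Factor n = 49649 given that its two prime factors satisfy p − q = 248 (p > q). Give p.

Since p = q + 248, we have 49649 = q(q + 248), so q² + 248q − 49649 = 0.
Discriminant: 248² + 4·49649 = 61504 + 198596 = 260100; √260100 = 510.
q = (−248 + 510)/2 = 131, and p = q + 248 = 379.
Check: 131 · 379 = 49649.

379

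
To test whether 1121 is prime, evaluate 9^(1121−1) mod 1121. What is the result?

9^1 ≡ 9 (mod 1121)
9^2 ≡ 9^2 = 81 ≡ 81 (mod 1121)
9^4 ≡ 81^2 = 6561 ≡ 956 (mod 1121)
9^8 ≡ 956^2 = 913936 ≡ 321 (mod 1121)
9^16 ≡ 321^2 = 103041 ≡ 1030 (mod 1121)
9^32 ≡ 1030^2 = 1060900 ≡ 434 (mod 1121)
9^64 ≡ 434^2 = 188356 ≡ 28 (mod 1121)
9^128 ≡ 28^2 = 784 ≡ 784 (mod 1121)
9^256 ≡ 784^2 = 614656 ≡ 348 (mod 1121)
9^512 ≡ 348^2 = 121104 ≡ 36 (mod 1121)
9^1024 ≡ 36^2 = 1296 ≡ 175 (mod 1121)
1120 = 1024 + 64 + 32 in binary powers of 2.
So 9^1120 ≡ 175 · 28 · 434 ≡ 63 (mod 1121).
Since 63 ≠ 1, base 9 is a Fermat witness: 1121 is composite.

63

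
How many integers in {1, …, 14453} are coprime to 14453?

Factor: 14453 = 97 · 149.
φ(14453) = (97−1) · (149−1) = 96 · 148 = 14208.

14208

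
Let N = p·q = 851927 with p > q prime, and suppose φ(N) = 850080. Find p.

967

φ(n) = (p−1)(q−1) = n − (p+q) + 1, so p + q = 851927 − 850080 + 1 = 1848.
p and q are the roots of t² − 1848t + 851927 = 0.
Discriminant: 1848² − 4·851927 = 3415104 − 3407708 = 7396; √7396 = 86.
q = (1848 − 86)/2 = 881, p = (1848 + 86)/2 = 967.
Check: 881 · 967 = 851927.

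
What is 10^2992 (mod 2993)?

10^1 ≡ 10 (mod 2993)
10^2 ≡ 10^2 = 100 ≡ 100 (mod 2993)
10^4 ≡ 100^2 = 10000 ≡ 1021 (mod 2993)
10^8 ≡ 1021^2 = 1042441 ≡ 877 (mod 2993)
10^16 ≡ 877^2 = 769129 ≡ 2921 (mod 2993)
10^32 ≡ 2921^2 = 8532241 ≡ 2191 (mod 2993)
10^64 ≡ 2191^2 = 4800481 ≡ 2702 (mod 2993)
10^128 ≡ 2702^2 = 7300804 ≡ 877 (mod 2993)
10^256 ≡ 877^2 = 769129 ≡ 2921 (mod 2993)
10^512 ≡ 2921^2 = 8532241 ≡ 2191 (mod 2993)
10^1024 ≡ 2191^2 = 4800481 ≡ 2702 (mod 2993)
10^2048 ≡ 2702^2 = 7300804 ≡ 877 (mod 2993)
2992 = 2048 + 512 + 256 + 128 + 32 + 16 in binary powers of 2.
So 10^2992 ≡ 877 · 2191 · 2921 · 877 · 2191 · 2921 ≡ 2191 (mod 2993).
Since 2191 ≠ 1, base 10 is a Fermat witness: 2993 is composite.

2191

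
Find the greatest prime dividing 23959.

97

23959 = 13 · 1843
1843 = 19 · 97
97 is prime.
So 23959 = 13 · 19 · 97; the largest prime factor is 97.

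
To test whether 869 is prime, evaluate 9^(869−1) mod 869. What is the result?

190

9^1 ≡ 9 (mod 869)
9^2 ≡ 9^2 = 81 ≡ 81 (mod 869)
9^4 ≡ 81^2 = 6561 ≡ 478 (mod 869)
9^8 ≡ 478^2 = 228484 ≡ 806 (mod 869)
9^16 ≡ 806^2 = 649636 ≡ 493 (mod 869)
9^32 ≡ 493^2 = 243049 ≡ 598 (mod 869)
9^64 ≡ 598^2 = 357604 ≡ 445 (mod 869)
9^128 ≡ 445^2 = 198025 ≡ 762 (mod 869)
9^256 ≡ 762^2 = 580644 ≡ 152 (mod 869)
9^512 ≡ 152^2 = 23104 ≡ 510 (mod 869)
868 = 512 + 256 + 64 + 32 + 4 in binary powers of 2.
So 9^868 ≡ 510 · 152 · 445 · 598 · 478 ≡ 190 (mod 869).
Since 190 ≠ 1, base 9 is a Fermat witness: 869 is composite.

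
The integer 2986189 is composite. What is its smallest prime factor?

71

2986189 is odd.
Digit sum 43, not divisible by 3.
Ends in 9: not divisible by 5.
7: 2986189 = 7·426598 + 3
11: 2986189 = 11·271471 + 8
13: 2986189 = 13·229706 + 11
17: 2986189 = 17·175658 + 3
19: 2986189 = 19·157167 + 16
23: 2986189 = 23·129834 + 7
29: 2986189 = 29·102972 + 1
31: 2986189 = 31·96328 + 21
37: 2986189 = 37·80707 + 30
41: 2986189 = 41·72833 + 36
43: 2986189 = 43·69446 + 11
47: 2986189 = 47·63535 + 44
53: 2986189 = 53·56343 + 10
59: 2986189 = 59·50613 + 22
61: 2986189 = 61·48953 + 56
67: 2986189 = 67·44569 + 66
71: 2986189 = 71·42059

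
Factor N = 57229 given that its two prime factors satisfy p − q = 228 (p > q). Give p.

379

Since p = q + 228, we have 57229 = q(q + 228), so q² + 228q − 57229 = 0.
Discriminant: 228² + 4·57229 = 51984 + 228916 = 280900; √280900 = 530.
q = (−228 + 530)/2 = 151, and p = q + 228 = 379.
Check: 151 · 379 = 57229.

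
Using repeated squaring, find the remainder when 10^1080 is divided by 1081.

813

10^1 ≡ 10 (mod 1081)
10^2 ≡ 10^2 = 100 ≡ 100 (mod 1081)
10^4 ≡ 100^2 = 10000 ≡ 271 (mod 1081)
10^8 ≡ 271^2 = 73441 ≡ 1014 (mod 1081)
10^16 ≡ 1014^2 = 1028196 ≡ 165 (mod 1081)
10^32 ≡ 165^2 = 27225 ≡ 200 (mod 1081)
10^64 ≡ 200^2 = 40000 ≡ 3 (mod 1081)
10^128 ≡ 3^2 = 9 ≡ 9 (mod 1081)
10^256 ≡ 9^2 = 81 ≡ 81 (mod 1081)
10^512 ≡ 81^2 = 6561 ≡ 75 (mod 1081)
10^1024 ≡ 75^2 = 5625 ≡ 220 (mod 1081)
1080 = 1024 + 32 + 16 + 8 in binary powers of 2.
So 10^1080 ≡ 220 · 200 · 165 · 1014 ≡ 813 (mod 1081).
Since 813 ≠ 1, base 10 is a Fermat witness: 1081 is composite.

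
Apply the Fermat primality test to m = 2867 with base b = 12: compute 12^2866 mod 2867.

683

12^1 ≡ 12 (mod 2867)
12^2 ≡ 12^2 = 144 ≡ 144 (mod 2867)
12^4 ≡ 144^2 = 20736 ≡ 667 (mod 2867)
12^8 ≡ 667^2 = 444889 ≡ 504 (mod 2867)
12^16 ≡ 504^2 = 254016 ≡ 1720 (mod 2867)
12^32 ≡ 1720^2 = 2958400 ≡ 2523 (mod 2867)
12^64 ≡ 2523^2 = 6365529 ≡ 789 (mod 2867)
12^128 ≡ 789^2 = 622521 ≡ 382 (mod 2867)
12^256 ≡ 382^2 = 145924 ≡ 2574 (mod 2867)
12^512 ≡ 2574^2 = 6625476 ≡ 2706 (mod 2867)
12^1024 ≡ 2706^2 = 7322436 ≡ 118 (mod 2867)
12^2048 ≡ 118^2 = 13924 ≡ 2456 (mod 2867)
2866 = 2048 + 512 + 256 + 32 + 16 + 2 in binary powers of 2.
So 12^2866 ≡ 2456 · 2706 · 2574 · 2523 · 1720 · 144 ≡ 683 (mod 2867).
Since 683 ≠ 1, base 12 is a Fermat witness: 2867 is composite.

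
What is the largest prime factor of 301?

301 = 7 · 43
43 is prime.
So 301 = 7 · 43; the largest prime factor is 43.

43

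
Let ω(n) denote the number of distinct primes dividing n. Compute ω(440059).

3

440059 = 19^2 · 1219
1219 = 23 · 53
440059 = 19^2 · 23 · 53, which has 3 distinct prime factors.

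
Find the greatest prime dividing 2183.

2183 = 37 · 59
59 is prime.
So 2183 = 37 · 59; the largest prime factor is 59.

59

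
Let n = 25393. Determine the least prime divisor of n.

67

25393 is odd.
Digit sum 22, not divisible by 3.
Ends in 3: not divisible by 5.
7: 25393 = 7·3627 + 4
11: 25393 = 11·2308 + 5
13: 25393 = 13·1953 + 4
17: 25393 = 17·1493 + 12
19: 25393 = 19·1336 + 9
23: 25393 = 23·1104 + 1
29: 25393 = 29·875 + 18
31: 25393 = 31·819 + 4
37: 25393 = 37·686 + 11
41: 25393 = 41·619 + 14
43: 25393 = 43·590 + 23
47: 25393 = 47·540 + 13
53: 25393 = 53·479 + 6
59: 25393 = 59·430 + 23
61: 25393 = 61·416 + 17
67: 25393 = 67·379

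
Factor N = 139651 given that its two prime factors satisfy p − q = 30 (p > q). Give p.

Since p = q + 30, we have 139651 = q(q + 30), so q² + 30q − 139651 = 0.
Discriminant: 30² + 4·139651 = 900 + 558604 = 559504; √559504 = 748.
q = (−30 + 748)/2 = 359, and p = q + 30 = 389.
Check: 359 · 389 = 139651.

389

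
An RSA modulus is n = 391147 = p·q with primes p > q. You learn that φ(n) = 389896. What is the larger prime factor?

653

φ(n) = (p−1)(q−1) = n − (p+q) + 1, so p + q = 391147 − 389896 + 1 = 1252.
p and q are the roots of t² − 1252t + 391147 = 0.
Discriminant: 1252² − 4·391147 = 1567504 − 1564588 = 2916; √2916 = 54.
q = (1252 − 54)/2 = 599, p = (1252 + 54)/2 = 653.
Check: 599 · 653 = 391147.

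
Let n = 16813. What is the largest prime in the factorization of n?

16813 = 17 · 989
989 = 23 · 43
43 is prime.
So 16813 = 17 · 23 · 43; the largest prime factor is 43.

43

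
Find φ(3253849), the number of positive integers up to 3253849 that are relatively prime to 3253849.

3182256

Factor: 3253849 = 83 · 197 · 199.
φ(3253849) = (83−1) · (197−1) · (199−1) = 82 · 196 · 198 = 3182256.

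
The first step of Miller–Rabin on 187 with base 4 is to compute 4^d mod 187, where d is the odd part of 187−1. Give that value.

174

187 − 1 = 186 = 2^1 · 93, so d = 93.
4^1 ≡ 4 (mod 187)
4^2 ≡ 4^2 = 16 ≡ 16 (mod 187)
4^4 ≡ 16^2 = 256 ≡ 69 (mod 187)
4^8 ≡ 69^2 = 4761 ≡ 86 (mod 187)
4^16 ≡ 86^2 = 7396 ≡ 103 (mod 187)
4^32 ≡ 103^2 = 10609 ≡ 137 (mod 187)
4^64 ≡ 137^2 = 18769 ≡ 69 (mod 187)
93 = 64 + 16 + 8 + 4 + 1 in binary powers of 2.
So 4^93 ≡ 69 · 103 · 86 · 69 · 4 ≡ 174 (mod 187).
Squaring chain: 174; never reaches −1, so base 4 is a Miller–Rabin witness that 187 is composite.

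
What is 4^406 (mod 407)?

4^1 ≡ 4 (mod 407)
4^2 ≡ 4^2 = 16 ≡ 16 (mod 407)
4^4 ≡ 16^2 = 256 ≡ 256 (mod 407)
4^8 ≡ 256^2 = 65536 ≡ 9 (mod 407)
4^16 ≡ 9^2 = 81 ≡ 81 (mod 407)
4^32 ≡ 81^2 = 6561 ≡ 49 (mod 407)
4^64 ≡ 49^2 = 2401 ≡ 366 (mod 407)
4^128 ≡ 366^2 = 133956 ≡ 53 (mod 407)
4^256 ≡ 53^2 = 2809 ≡ 367 (mod 407)
406 = 256 + 128 + 16 + 4 + 2 in binary powers of 2.
So 4^406 ≡ 367 · 53 · 81 · 256 · 16 ≡ 70 (mod 407).
Since 70 ≠ 1, base 4 is a Fermat witness: 407 is composite.

70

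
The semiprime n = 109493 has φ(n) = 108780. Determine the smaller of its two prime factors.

223

φ(n) = (p−1)(q−1) = n − (p+q) + 1, so p + q = 109493 − 108780 + 1 = 714.
p and q are the roots of t² − 714t + 109493 = 0.
Discriminant: 714² − 4·109493 = 509796 − 437972 = 71824; √71824 = 268.
q = (714 − 268)/2 = 223, p = (714 + 268)/2 = 491.
Check: 223 · 491 = 109493.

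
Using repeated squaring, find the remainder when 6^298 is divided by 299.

121

6^1 ≡ 6 (mod 299)
6^2 ≡ 6^2 = 36 ≡ 36 (mod 299)
6^4 ≡ 36^2 = 1296 ≡ 100 (mod 299)
6^8 ≡ 100^2 = 10000 ≡ 133 (mod 299)
6^16 ≡ 133^2 = 17689 ≡ 48 (mod 299)
6^32 ≡ 48^2 = 2304 ≡ 211 (mod 299)
6^64 ≡ 211^2 = 44521 ≡ 269 (mod 299)
6^128 ≡ 269^2 = 72361 ≡ 3 (mod 299)
6^256 ≡ 3^2 = 9 ≡ 9 (mod 299)
298 = 256 + 32 + 8 + 2 in binary powers of 2.
So 6^298 ≡ 9 · 211 · 133 · 36 ≡ 121 (mod 299).
Since 121 ≠ 1, base 6 is a Fermat witness: 299 is composite.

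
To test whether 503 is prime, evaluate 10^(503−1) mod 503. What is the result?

1

10^1 ≡ 10 (mod 503)
10^2 ≡ 10^2 = 100 ≡ 100 (mod 503)
10^4 ≡ 100^2 = 10000 ≡ 443 (mod 503)
10^8 ≡ 443^2 = 196249 ≡ 79 (mod 503)
10^16 ≡ 79^2 = 6241 ≡ 205 (mod 503)
10^32 ≡ 205^2 = 42025 ≡ 276 (mod 503)
10^64 ≡ 276^2 = 76176 ≡ 223 (mod 503)
10^128 ≡ 223^2 = 49729 ≡ 435 (mod 503)
10^256 ≡ 435^2 = 189225 ≡ 97 (mod 503)
502 = 256 + 128 + 64 + 32 + 16 + 4 + 2 in binary powers of 2.
So 10^502 ≡ 97 · 435 · 223 · 276 · 205 · 443 · 100 ≡ 1 (mod 503).
Since the result is 1, base 10 gives no evidence that 503 is composite.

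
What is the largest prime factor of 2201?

2201 = 31 · 71
71 is prime.
So 2201 = 31 · 71; the largest prime factor is 71.

71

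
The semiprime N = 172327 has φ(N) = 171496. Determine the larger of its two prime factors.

φ(n) = (p−1)(q−1) = n − (p+q) + 1, so p + q = 172327 − 171496 + 1 = 832.
p and q are the roots of t² − 832t + 172327 = 0.
Discriminant: 832² − 4·172327 = 692224 − 689308 = 2916; √2916 = 54.
q = (832 − 54)/2 = 389, p = (832 + 54)/2 = 443.
Check: 389 · 443 = 172327.

443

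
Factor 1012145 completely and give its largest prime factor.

1012145 = 5 · 202429
202429 = 47 · 4307
4307 = 59 · 73
73 is prime.
So 1012145 = 5 · 47 · 59 · 73; the largest prime factor is 73.

73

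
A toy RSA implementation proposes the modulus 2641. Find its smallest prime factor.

19

2641 is odd.
Digit sum 13, not divisible by 3.
Ends in 1: not divisible by 5.
7: 2641 = 7·377 + 2
11: 2641 = 11·240 + 1
13: 2641 = 13·203 + 2
17: 2641 = 17·155 + 6
19: 2641 = 19·139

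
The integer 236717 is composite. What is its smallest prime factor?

13

236717 is odd.
Digit sum 26, not divisible by 3.
Ends in 7: not divisible by 5.
7: 236717 = 7·33816 + 5
11: 236717 = 11·21519 + 8
13: 236717 = 13·18209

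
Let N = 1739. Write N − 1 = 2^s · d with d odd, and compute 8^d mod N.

726

1739 − 1 = 1738 = 2^1 · 869, so d = 869.
8^1 ≡ 8 (mod 1739)
8^2 ≡ 8^2 = 64 ≡ 64 (mod 1739)
8^4 ≡ 64^2 = 4096 ≡ 618 (mod 1739)
8^8 ≡ 618^2 = 381924 ≡ 1083 (mod 1739)
8^16 ≡ 1083^2 = 1172889 ≡ 803 (mod 1739)
8^32 ≡ 803^2 = 644809 ≡ 1379 (mod 1739)
8^64 ≡ 1379^2 = 1901641 ≡ 914 (mod 1739)
8^128 ≡ 914^2 = 835396 ≡ 676 (mod 1739)
8^256 ≡ 676^2 = 456976 ≡ 1358 (mod 1739)
8^512 ≡ 1358^2 = 1844164 ≡ 824 (mod 1739)
869 = 512 + 256 + 64 + 32 + 4 + 1 in binary powers of 2.
So 8^869 ≡ 824 · 1358 · 914 · 1379 · 618 · 8 ≡ 726 (mod 1739).
Squaring chain: 726; never reaches −1, so base 8 is a Miller–Rabin witness that 1739 is composite.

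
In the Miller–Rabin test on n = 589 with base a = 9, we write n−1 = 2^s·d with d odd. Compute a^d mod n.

589 − 1 = 588 = 2^2 · 147, so d = 147.
9^1 ≡ 9 (mod 589)
9^2 ≡ 9^2 = 81 ≡ 81 (mod 589)
9^4 ≡ 81^2 = 6561 ≡ 82 (mod 589)
9^8 ≡ 82^2 = 6724 ≡ 245 (mod 589)
9^16 ≡ 245^2 = 60025 ≡ 536 (mod 589)
9^32 ≡ 536^2 = 287296 ≡ 453 (mod 589)
9^64 ≡ 453^2 = 205209 ≡ 237 (mod 589)
9^128 ≡ 237^2 = 56169 ≡ 214 (mod 589)
147 = 128 + 16 + 2 + 1 in binary powers of 2.
So 9^147 ≡ 214 · 536 · 81 · 9 ≡ 64 (mod 589).
Squaring chain: 64 → 562; never reaches −1, so base 9 is a Miller–Rabin witness that 589 is composite.

64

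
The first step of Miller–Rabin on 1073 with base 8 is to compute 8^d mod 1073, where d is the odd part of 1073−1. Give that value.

177

1073 − 1 = 1072 = 2^4 · 67, so d = 67.
8^1 ≡ 8 (mod 1073)
8^2 ≡ 8^2 = 64 ≡ 64 (mod 1073)
8^4 ≡ 64^2 = 4096 ≡ 877 (mod 1073)
8^8 ≡ 877^2 = 769129 ≡ 861 (mod 1073)
8^16 ≡ 861^2 = 741321 ≡ 951 (mod 1073)
8^32 ≡ 951^2 = 904401 ≡ 935 (mod 1073)
8^64 ≡ 935^2 = 874225 ≡ 803 (mod 1073)
67 = 64 + 2 + 1 in binary powers of 2.
So 8^67 ≡ 803 · 64 · 8 ≡ 177 (mod 1073).
Squaring chain: 177 → 212 → 951 → 935; never reaches −1, so base 8 is a Miller–Rabin witness that 1073 is composite.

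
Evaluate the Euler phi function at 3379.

3240

Factor: 3379 = 31 · 109.
φ(3379) = (31−1) · (109−1) = 30 · 108 = 3240.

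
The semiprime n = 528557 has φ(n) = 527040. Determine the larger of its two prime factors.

977

φ(n) = (p−1)(q−1) = n − (p+q) + 1, so p + q = 528557 − 527040 + 1 = 1518.
p and q are the roots of t² − 1518t + 528557 = 0.
Discriminant: 1518² − 4·528557 = 2304324 − 2114228 = 190096; √190096 = 436.
q = (1518 − 436)/2 = 541, p = (1518 + 436)/2 = 977.
Check: 541 · 977 = 528557.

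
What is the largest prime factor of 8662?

71

8662 = 2 · 4331
4331 = 61 · 71
71 is prime.
So 8662 = 2 · 61 · 71; the largest prime factor is 71.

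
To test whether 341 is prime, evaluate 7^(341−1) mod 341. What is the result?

56

7^1 ≡ 7 (mod 341)
7^2 ≡ 7^2 = 49 ≡ 49 (mod 341)
7^4 ≡ 49^2 = 2401 ≡ 14 (mod 341)
7^8 ≡ 14^2 = 196 ≡ 196 (mod 341)
7^16 ≡ 196^2 = 38416 ≡ 224 (mod 341)
7^32 ≡ 224^2 = 50176 ≡ 49 (mod 341)
7^64 ≡ 49^2 = 2401 ≡ 14 (mod 341)
7^128 ≡ 14^2 = 196 ≡ 196 (mod 341)
7^256 ≡ 196^2 = 38416 ≡ 224 (mod 341)
340 = 256 + 64 + 16 + 4 in binary powers of 2.
So 7^340 ≡ 224 · 14 · 224 · 14 ≡ 56 (mod 341).
Since 56 ≠ 1, base 7 is a Fermat witness: 341 is composite.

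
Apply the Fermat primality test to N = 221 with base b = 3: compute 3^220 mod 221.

55

3^1 ≡ 3 (mod 221)
3^2 ≡ 3^2 = 9 ≡ 9 (mod 221)
3^4 ≡ 9^2 = 81 ≡ 81 (mod 221)
3^8 ≡ 81^2 = 6561 ≡ 152 (mod 221)
3^16 ≡ 152^2 = 23104 ≡ 120 (mod 221)
3^32 ≡ 120^2 = 14400 ≡ 35 (mod 221)
3^64 ≡ 35^2 = 1225 ≡ 120 (mod 221)
3^128 ≡ 120^2 = 14400 ≡ 35 (mod 221)
220 = 128 + 64 + 16 + 8 + 4 in binary powers of 2.
So 3^220 ≡ 35 · 120 · 120 · 152 · 81 ≡ 55 (mod 221).
Since 55 ≠ 1, base 3 is a Fermat witness: 221 is composite.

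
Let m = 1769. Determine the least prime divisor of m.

1769 is odd.
Digit sum 23, not divisible by 3.
Ends in 9: not divisible by 5.
7: 1769 = 7·252 + 5
11: 1769 = 11·160 + 9
13: 1769 = 13·136 + 1
17: 1769 = 17·104 + 1
19: 1769 = 19·93 + 2
23: 1769 = 23·76 + 21
29: 1769 = 29·61

29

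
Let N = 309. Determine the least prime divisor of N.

3

309 is odd.
Digit sum 12, divisible by 3.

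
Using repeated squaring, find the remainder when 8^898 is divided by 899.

8^1 ≡ 8 (mod 899)
8^2 ≡ 8^2 = 64 ≡ 64 (mod 899)
8^4 ≡ 64^2 = 4096 ≡ 500 (mod 899)
8^8 ≡ 500^2 = 250000 ≡ 78 (mod 899)
8^16 ≡ 78^2 = 6084 ≡ 690 (mod 899)
8^32 ≡ 690^2 = 476100 ≡ 529 (mod 899)
8^64 ≡ 529^2 = 279841 ≡ 252 (mod 899)
8^128 ≡ 252^2 = 63504 ≡ 574 (mod 899)
8^256 ≡ 574^2 = 329476 ≡ 442 (mod 899)
8^512 ≡ 442^2 = 195364 ≡ 281 (mod 899)
898 = 512 + 256 + 128 + 2 in binary powers of 2.
So 8^898 ≡ 281 · 442 · 574 · 64 ≡ 760 (mod 899).
Since 760 ≠ 1, base 8 is a Fermat witness: 899 is composite.

760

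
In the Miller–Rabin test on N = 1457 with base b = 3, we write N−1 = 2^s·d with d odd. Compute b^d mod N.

251

1457 − 1 = 1456 = 2^4 · 91, so d = 91.
3^1 ≡ 3 (mod 1457)
3^2 ≡ 3^2 = 9 ≡ 9 (mod 1457)
3^4 ≡ 9^2 = 81 ≡ 81 (mod 1457)
3^8 ≡ 81^2 = 6561 ≡ 733 (mod 1457)
3^16 ≡ 733^2 = 537289 ≡ 1113 (mod 1457)
3^32 ≡ 1113^2 = 1238769 ≡ 319 (mod 1457)
3^64 ≡ 319^2 = 101761 ≡ 1228 (mod 1457)
91 = 64 + 16 + 8 + 2 + 1 in binary powers of 2.
So 3^91 ≡ 1228 · 1113 · 733 · 9 · 3 ≡ 251 (mod 1457).
Squaring chain: 251 → 350 → 112 → 888; never reaches −1, so base 3 is a Miller–Rabin witness that 1457 is composite.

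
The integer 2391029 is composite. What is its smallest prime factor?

2391029 is odd.
Digit sum 26, not divisible by 3.
Ends in 9: not divisible by 5.
7: 2391029 = 7·341575 + 4
11: 2391029 = 11·217366 + 3
13: 2391029 = 13·183925 + 4
17: 2391029 = 17·140648 + 13
19: 2391029 = 19·125843 + 12
23: 2391029 = 23·103957 + 18
29: 2391029 = 29·82449 + 8
31: 2391029 = 31·77129 + 30
37: 2391029 = 37·64622 + 15
41: 2391029 = 41·58317 + 32
43: 2391029 = 43·55605 + 14
47: 2391029 = 47·50872 + 45
53: 2391029 = 53·45113 + 40
59: 2391029 = 59·40525 + 54
61: 2391029 = 61·39197 + 12
67: 2391029 = 67·35687

67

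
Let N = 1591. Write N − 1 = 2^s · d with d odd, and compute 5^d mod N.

1494

1591 − 1 = 1590 = 2^1 · 795, so d = 795.
5^1 ≡ 5 (mod 1591)
5^2 ≡ 5^2 = 25 ≡ 25 (mod 1591)
5^4 ≡ 25^2 = 625 ≡ 625 (mod 1591)
5^8 ≡ 625^2 = 390625 ≡ 830 (mod 1591)
5^16 ≡ 830^2 = 688900 ≡ 1588 (mod 1591)
5^32 ≡ 1588^2 = 2521744 ≡ 9 (mod 1591)
5^64 ≡ 9^2 = 81 ≡ 81 (mod 1591)
5^128 ≡ 81^2 = 6561 ≡ 197 (mod 1591)
5^256 ≡ 197^2 = 38809 ≡ 625 (mod 1591)
5^512 ≡ 625^2 = 390625 ≡ 830 (mod 1591)
795 = 512 + 256 + 16 + 8 + 2 + 1 in binary powers of 2.
So 5^795 ≡ 830 · 625 · 1588 · 830 · 25 · 5 ≡ 1494 (mod 1591).
Squaring chain: 1494; never reaches −1, so base 5 is a Miller–Rabin witness that 1591 is composite.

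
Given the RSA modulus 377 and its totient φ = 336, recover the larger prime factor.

29

φ(n) = (p−1)(q−1) = n − (p+q) + 1, so p + q = 377 − 336 + 1 = 42.
p and q are the roots of t² − 42t + 377 = 0.
Discriminant: 42² − 4·377 = 1764 − 1508 = 256; √256 = 16.
q = (42 − 16)/2 = 13, p = (42 + 16)/2 = 29.
Check: 13 · 29 = 377.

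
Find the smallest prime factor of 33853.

97

33853 is odd.
Digit sum 22, not divisible by 3.
Ends in 3: not divisible by 5.
7: 33853 = 7·4836 + 1
11: 33853 = 11·3077 + 6
13: 33853 = 13·2604 + 1
17: 33853 = 17·1991 + 6
19: 33853 = 19·1781 + 14
23: 33853 = 23·1471 + 20
29: 33853 = 29·1167 + 10
31: 33853 = 31·1092 + 1
37: 33853 = 37·914 + 35
41: 33853 = 41·825 + 28
43: 33853 = 43·787 + 12
47: 33853 = 47·720 + 13
53: 33853 = 53·638 + 39
59: 33853 = 59·573 + 46
61: 33853 = 61·554 + 59
67: 33853 = 67·505 + 18
71: 33853 = 71·476 + 57
73: 33853 = 73·463 + 54
79: 33853 = 79·428 + 41
83: 33853 = 83·407 + 72
89: 33853 = 89·380 + 33
97: 33853 = 97·349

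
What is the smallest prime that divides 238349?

23

238349 is odd.
Digit sum 29, not divisible by 3.
Ends in 9: not divisible by 5.
7: 238349 = 7·34049 + 6
11: 238349 = 11·21668 + 1
13: 238349 = 13·18334 + 7
17: 238349 = 17·14020 + 9
19: 238349 = 19·12544 + 13
23: 238349 = 23·10363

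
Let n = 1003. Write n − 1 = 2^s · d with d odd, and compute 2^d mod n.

865

1003 − 1 = 1002 = 2^1 · 501, so d = 501.
2^1 ≡ 2 (mod 1003)
2^2 ≡ 2^2 = 4 ≡ 4 (mod 1003)
2^4 ≡ 4^2 = 16 ≡ 16 (mod 1003)
2^8 ≡ 16^2 = 256 ≡ 256 (mod 1003)
2^16 ≡ 256^2 = 65536 ≡ 341 (mod 1003)
2^32 ≡ 341^2 = 116281 ≡ 936 (mod 1003)
2^64 ≡ 936^2 = 876096 ≡ 477 (mod 1003)
2^128 ≡ 477^2 = 227529 ≡ 851 (mod 1003)
2^256 ≡ 851^2 = 724201 ≡ 35 (mod 1003)
501 = 256 + 128 + 64 + 32 + 16 + 4 + 1 in binary powers of 2.
So 2^501 ≡ 35 · 851 · 477 · 936 · 341 · 16 · 2 ≡ 865 (mod 1003).
Squaring chain: 865; never reaches −1, so base 2 is a Miller–Rabin witness that 1003 is composite.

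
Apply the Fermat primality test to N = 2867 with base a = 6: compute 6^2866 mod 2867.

1896

6^1 ≡ 6 (mod 2867)
6^2 ≡ 6^2 = 36 ≡ 36 (mod 2867)
6^4 ≡ 36^2 = 1296 ≡ 1296 (mod 2867)
6^8 ≡ 1296^2 = 1679616 ≡ 2421 (mod 2867)
6^16 ≡ 2421^2 = 5861241 ≡ 1093 (mod 2867)
6^32 ≡ 1093^2 = 1194649 ≡ 1977 (mod 2867)
6^64 ≡ 1977^2 = 3908529 ≡ 808 (mod 2867)
6^128 ≡ 808^2 = 652864 ≡ 2055 (mod 2867)
6^256 ≡ 2055^2 = 4223025 ≡ 2801 (mod 2867)
6^512 ≡ 2801^2 = 7845601 ≡ 1489 (mod 2867)
6^1024 ≡ 1489^2 = 2217121 ≡ 930 (mod 2867)
6^2048 ≡ 930^2 = 864900 ≡ 1933 (mod 2867)
2866 = 2048 + 512 + 256 + 32 + 16 + 2 in binary powers of 2.
So 6^2866 ≡ 1933 · 1489 · 2801 · 1977 · 1093 · 36 ≡ 1896 (mod 2867).
Since 1896 ≠ 1, base 6 is a Fermat witness: 2867 is composite.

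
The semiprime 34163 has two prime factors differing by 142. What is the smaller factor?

Since p = q + 142, we have 34163 = q(q + 142), so q² + 142q − 34163 = 0.
Discriminant: 142² + 4·34163 = 20164 + 136652 = 156816; √156816 = 396.
q = (−142 + 396)/2 = 127, and p = q + 142 = 269.
Check: 127 · 269 = 34163.

127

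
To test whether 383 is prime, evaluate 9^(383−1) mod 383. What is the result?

1

9^1 ≡ 9 (mod 383)
9^2 ≡ 9^2 = 81 ≡ 81 (mod 383)
9^4 ≡ 81^2 = 6561 ≡ 50 (mod 383)
9^8 ≡ 50^2 = 2500 ≡ 202 (mod 383)
9^16 ≡ 202^2 = 40804 ≡ 206 (mod 383)
9^32 ≡ 206^2 = 42436 ≡ 306 (mod 383)
9^64 ≡ 306^2 = 93636 ≡ 184 (mod 383)
9^128 ≡ 184^2 = 33856 ≡ 152 (mod 383)
9^256 ≡ 152^2 = 23104 ≡ 124 (mod 383)
382 = 256 + 64 + 32 + 16 + 8 + 4 + 2 in binary powers of 2.
So 9^382 ≡ 124 · 184 · 306 · 206 · 202 · 50 · 81 ≡ 1 (mod 383).
Since the result is 1, base 9 gives no evidence that 383 is composite.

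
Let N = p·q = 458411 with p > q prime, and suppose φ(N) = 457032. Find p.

φ(n) = (p−1)(q−1) = n − (p+q) + 1, so p + q = 458411 − 457032 + 1 = 1380.
p and q are the roots of t² − 1380t + 458411 = 0.
Discriminant: 1380² − 4·458411 = 1904400 − 1833644 = 70756; √70756 = 266.
q = (1380 − 266)/2 = 557, p = (1380 + 266)/2 = 823.
Check: 557 · 823 = 458411.

823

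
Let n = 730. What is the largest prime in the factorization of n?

73

730 = 2 · 365
365 = 5 · 73
73 is prime.
So 730 = 2 · 5 · 73; the largest prime factor is 73.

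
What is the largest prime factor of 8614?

8614 = 2 · 4307
4307 = 59 · 73
73 is prime.
So 8614 = 2 · 59 · 73; the largest prime factor is 73.

73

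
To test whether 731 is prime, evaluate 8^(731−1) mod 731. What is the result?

8^1 ≡ 8 (mod 731)
8^2 ≡ 8^2 = 64 ≡ 64 (mod 731)
8^4 ≡ 64^2 = 4096 ≡ 441 (mod 731)
8^8 ≡ 441^2 = 194481 ≡ 35 (mod 731)
8^16 ≡ 35^2 = 1225 ≡ 494 (mod 731)
8^32 ≡ 494^2 = 244036 ≡ 613 (mod 731)
8^64 ≡ 613^2 = 375769 ≡ 35 (mod 731)
8^128 ≡ 35^2 = 1225 ≡ 494 (mod 731)
8^256 ≡ 494^2 = 244036 ≡ 613 (mod 731)
8^512 ≡ 613^2 = 375769 ≡ 35 (mod 731)
730 = 512 + 128 + 64 + 16 + 8 + 2 in binary powers of 2.
So 8^730 ≡ 35 · 494 · 35 · 494 · 35 · 64 ≡ 64 (mod 731).
Since 64 ≠ 1, base 8 is a Fermat witness: 731 is composite.

64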